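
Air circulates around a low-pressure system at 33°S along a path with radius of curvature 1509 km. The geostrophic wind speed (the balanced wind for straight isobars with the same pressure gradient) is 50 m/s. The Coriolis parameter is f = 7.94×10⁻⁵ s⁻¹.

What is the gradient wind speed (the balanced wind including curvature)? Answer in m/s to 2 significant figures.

38 m/s

Around a low, centrifugal force acts outward with Coriolis, so pressure-gradient force balances both:
(1/ρ)|∂P/∂n| = fV + V²/R  →  V² + fR·V − fR·V_g = 0
With fR = 7.94×10⁻⁵ × 1509×10³ m = 120 m/s:
V = [−fR + √((fR)² + 4 fR V_g)]/2 = [−120 + √(120² + 4×120×50)]/2 = 38 m/s
Subgeostrophic (V < V_g = 50 m/s), as expected around a low.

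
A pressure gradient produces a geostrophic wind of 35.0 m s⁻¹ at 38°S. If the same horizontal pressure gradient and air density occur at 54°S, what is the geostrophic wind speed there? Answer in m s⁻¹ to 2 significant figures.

27 m s⁻¹

With the same pressure gradient and density, V_g ∝ 1/f ∝ 1/sin φ.
V₂ = V₁ · sin φ₁ / sin φ₂ = 35.0 × sin 38° / sin 54°
V₂ = 35.0 × 0.6157/0.8090 = 27 m s⁻¹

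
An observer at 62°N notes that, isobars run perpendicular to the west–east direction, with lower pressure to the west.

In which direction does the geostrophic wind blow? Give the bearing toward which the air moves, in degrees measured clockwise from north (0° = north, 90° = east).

000°

The pressure-gradient force points toward the west (bearing 270°).
Geostrophic balance: in the Northern Hemisphere the Coriolis force deflects motion to the right, so the geostrophic wind blows 90° to the right of the pressure-gradient force (low pressure on the left).
Rotating 270° by 90° clockwise gives 000° — the wind blows toward the north.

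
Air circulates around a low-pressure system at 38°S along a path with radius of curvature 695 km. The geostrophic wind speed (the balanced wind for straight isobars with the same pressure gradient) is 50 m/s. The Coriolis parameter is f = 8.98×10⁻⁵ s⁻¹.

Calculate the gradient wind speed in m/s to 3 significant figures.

32.8 m/s

Around a low, centrifugal force acts outward with Coriolis, so pressure-gradient force balances both:
(1/ρ)|∂P/∂n| = fV + V²/R  →  V² + fR·V − fR·V_g = 0
With fR = 8.98×10⁻⁵ × 695×10³ m = 62.4 m/s:
V = [−fR + √((fR)² + 4 fR V_g)]/2 = [−62.4 + √(62.4² + 4×62.4×50)]/2 = 32.8 m/s
Subgeostrophic (V < V_g = 50 m/s), as expected around a low.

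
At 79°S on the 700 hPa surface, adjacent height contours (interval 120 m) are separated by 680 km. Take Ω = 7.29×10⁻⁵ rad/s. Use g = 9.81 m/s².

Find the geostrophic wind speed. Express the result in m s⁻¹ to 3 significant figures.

12.1 m s⁻¹

Coriolis parameter at 79°S:
f = 2Ω sin φ = 2 × 7.29×10⁻⁵ × sin 79° = 1.43×10⁻⁴ s⁻¹
Height gradient: |∂Z/∂n| = 120 m / 680000 m = 1.76×10⁻⁴
On a pressure surface, geostrophic balance gives V_g = (g/f)|∂Z/∂n|:
V_g = 9.81 × 1.76×10⁻⁴ / 1.43×10⁻⁴ = 12.1 m/s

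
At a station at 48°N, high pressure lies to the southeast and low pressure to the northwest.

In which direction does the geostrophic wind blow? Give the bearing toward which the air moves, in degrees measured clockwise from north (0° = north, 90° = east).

The pressure-gradient force points toward the northwest (bearing 315°).
Geostrophic balance: in the Northern Hemisphere the Coriolis force deflects motion to the right, so the geostrophic wind blows 90° to the right of the pressure-gradient force (low pressure on the left).
Rotating 315° by 90° clockwise gives 045° — the wind blows toward the northeast.

045°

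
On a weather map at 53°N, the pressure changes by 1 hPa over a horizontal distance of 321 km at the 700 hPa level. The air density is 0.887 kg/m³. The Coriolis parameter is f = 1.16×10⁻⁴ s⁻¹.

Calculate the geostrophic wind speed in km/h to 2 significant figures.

Pressure gradient: |∂P/∂n| = 100 Pa / 321000 m = 3.12×10⁻⁴ Pa/m
Geostrophic balance (pressure-gradient force = Coriolis force):
V_g = (1/(fρ)) |∂P/∂n| = 3.12×10⁻⁴ / (1.16×10⁻⁴ × 0.887) = 3.03 m/s
Converting: 3.03 m/s × 3.6 = 11 km/h

11 km/h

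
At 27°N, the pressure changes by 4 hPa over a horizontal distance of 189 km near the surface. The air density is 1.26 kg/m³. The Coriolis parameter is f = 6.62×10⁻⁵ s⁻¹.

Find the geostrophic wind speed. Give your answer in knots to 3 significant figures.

Pressure gradient: |∂P/∂n| = 400 Pa / 189000 m = 2.12×10⁻³ Pa/m
Geostrophic balance (pressure-gradient force = Coriolis force):
V_g = (1/(fρ)) |∂P/∂n| = 2.12×10⁻³ / (6.62×10⁻⁵ × 1.26) = 25.4 m/s
Converting: 25.4 m/s × 1.944 = 49.3 knots

49.3 knots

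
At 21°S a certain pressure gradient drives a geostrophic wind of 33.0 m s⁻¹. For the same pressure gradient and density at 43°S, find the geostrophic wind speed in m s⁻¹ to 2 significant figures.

With the same pressure gradient and density, V_g ∝ 1/f ∝ 1/sin φ.
V₂ = V₁ · sin φ₁ / sin φ₂ = 33.0 × sin 21° / sin 43°
V₂ = 33.0 × 0.3584/0.6820 = 17 m s⁻¹

17 m s⁻¹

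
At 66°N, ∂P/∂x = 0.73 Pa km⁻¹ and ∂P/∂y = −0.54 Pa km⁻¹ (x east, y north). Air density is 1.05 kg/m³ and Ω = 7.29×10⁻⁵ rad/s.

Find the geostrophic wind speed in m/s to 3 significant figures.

6.49 m/s

Coriolis parameter at 66°N:
f = 2Ω sin φ = 2 × 7.29×10⁻⁵ × sin 66° = 1.33×10⁻⁴ s⁻¹
Component geostrophic relations (x east, y north):
u_g = −(1/(fρ)) ∂P/∂y,  v_g = (1/(fρ)) ∂P/∂x
u_g = −(−0.54×10⁻³)/(1.33×10⁻⁴ × 1.05) = 3.86 m/s;  v_g = (0.73×10⁻³)/(1.33×10⁻⁴ × 1.05) = 5.22 m/s
|V_g| = √(u_g² + v_g²) = 6.49 m/s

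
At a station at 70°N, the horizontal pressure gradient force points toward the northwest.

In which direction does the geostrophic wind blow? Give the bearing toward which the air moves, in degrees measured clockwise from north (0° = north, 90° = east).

045°

The pressure-gradient force points toward the northwest (bearing 315°).
Geostrophic balance: in the Northern Hemisphere the Coriolis force deflects motion to the right, so the geostrophic wind blows 90° to the right of the pressure-gradient force (low pressure on the left).
Rotating 315° by 90° clockwise gives 045° — the wind blows toward the northeast.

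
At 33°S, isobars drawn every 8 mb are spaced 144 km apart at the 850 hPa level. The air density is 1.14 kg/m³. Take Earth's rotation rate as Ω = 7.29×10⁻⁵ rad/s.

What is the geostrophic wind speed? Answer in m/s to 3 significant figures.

Coriolis parameter at 33°S:
f = 2Ω sin φ = 2 × 7.29×10⁻⁵ × sin 33° = 7.94×10⁻⁵ s⁻¹
Pressure gradient: |∂P/∂n| = 800 Pa / 144000 m = 5.56×10⁻³ Pa/m
Geostrophic balance (pressure-gradient force = Coriolis force):
V_g = (1/(fρ)) |∂P/∂n| = 5.56×10⁻³ / (7.94×10⁻⁵ × 1.14) = 61.4 m/s

61.4 m/s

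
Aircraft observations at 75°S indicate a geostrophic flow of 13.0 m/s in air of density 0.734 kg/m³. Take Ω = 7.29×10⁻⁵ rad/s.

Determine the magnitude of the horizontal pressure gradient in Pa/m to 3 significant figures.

1.34×10⁻³ Pa/m

Coriolis parameter at 75°S:
f = 2Ω sin φ = 2 × 7.29×10⁻⁵ × sin 75° = 1.41×10⁻⁴ s⁻¹
Geostrophic balance rearranged: |∂P/∂n| = f ρ V_g
|∂P/∂n| = 1.41×10⁻⁴ × 0.734 × 13.0 = 1.34×10⁻³ Pa/m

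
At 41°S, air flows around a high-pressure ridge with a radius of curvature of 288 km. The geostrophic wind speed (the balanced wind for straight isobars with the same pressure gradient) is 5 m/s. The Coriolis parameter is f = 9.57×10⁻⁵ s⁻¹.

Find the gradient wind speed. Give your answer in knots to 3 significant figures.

Around a high, pressure-gradient force acts outward with centrifugal, so Coriolis balances both:
fV = (1/ρ)|∂P/∂n| + V²/R  →  V² − fR·V + fR·V_g = 0
With fR = 9.57×10⁻⁵ × 288×10³ m = 27.6 m/s:
V = [fR − √((fR)² − 4 fR V_g)]/2 = [27.6 − √(27.6² − 4×27.6×5)]/2 = 6.56 m/s
Supergeostrophic (V > V_g = 5 m/s), as expected around a high.
Converting: 6.56 m/s × 1.944 = 12.8 knots

12.8 knots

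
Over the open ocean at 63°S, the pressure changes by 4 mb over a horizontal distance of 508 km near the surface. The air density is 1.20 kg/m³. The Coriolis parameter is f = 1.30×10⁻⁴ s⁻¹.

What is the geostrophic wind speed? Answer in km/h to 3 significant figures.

18.2 km/h

Pressure gradient: |∂P/∂n| = 400 Pa / 508000 m = 7.87×10⁻⁴ Pa/m
Geostrophic balance (pressure-gradient force = Coriolis force):
V_g = (1/(fρ)) |∂P/∂n| = 7.87×10⁻⁴ / (1.30×10⁻⁴ × 1.20) = 5.05 m/s
Converting: 5.05 m/s × 3.6 = 18.2 km/h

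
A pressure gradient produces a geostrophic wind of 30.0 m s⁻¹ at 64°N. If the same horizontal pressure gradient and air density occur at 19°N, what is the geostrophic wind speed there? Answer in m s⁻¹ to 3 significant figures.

82.8 m s⁻¹

With the same pressure gradient and density, V_g ∝ 1/f ∝ 1/sin φ.
V₂ = V₁ · sin φ₁ / sin φ₂ = 30.0 × sin 64° / sin 19°
V₂ = 30.0 × 0.8988/0.3256 = 82.8 m s⁻¹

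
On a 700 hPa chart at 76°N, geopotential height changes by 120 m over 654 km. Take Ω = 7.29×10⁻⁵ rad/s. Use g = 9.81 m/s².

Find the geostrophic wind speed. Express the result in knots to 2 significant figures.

Coriolis parameter at 76°N:
f = 2Ω sin φ = 2 × 7.29×10⁻⁵ × sin 76° = 1.41×10⁻⁴ s⁻¹
Height gradient: |∂Z/∂n| = 120 m / 654000 m = 1.83×10⁻⁴
On a pressure surface, geostrophic balance gives V_g = (g/f)|∂Z/∂n|:
V_g = 9.81 × 1.83×10⁻⁴ / 1.41×10⁻⁴ = 12.7 m/s
Converting: 12.7 m/s × 1.944 = 25 knots

25 knots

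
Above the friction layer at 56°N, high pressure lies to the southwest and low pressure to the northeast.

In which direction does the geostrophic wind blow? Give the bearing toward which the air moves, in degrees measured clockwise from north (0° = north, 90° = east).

135°

The pressure-gradient force points toward the northeast (bearing 045°).
Geostrophic balance: in the Northern Hemisphere the Coriolis force deflects motion to the right, so the geostrophic wind blows 90° to the right of the pressure-gradient force (low pressure on the left).
Rotating 045° by 90° clockwise gives 135° — the wind blows toward the southeast.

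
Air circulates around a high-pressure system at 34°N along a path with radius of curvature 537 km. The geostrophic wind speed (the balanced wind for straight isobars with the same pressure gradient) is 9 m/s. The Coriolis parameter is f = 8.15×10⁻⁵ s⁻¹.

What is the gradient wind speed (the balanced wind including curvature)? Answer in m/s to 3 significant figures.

12.7 m/s

Around a high, pressure-gradient force acts outward with centrifugal, so Coriolis balances both:
fV = (1/ρ)|∂P/∂n| + V²/R  →  V² − fR·V + fR·V_g = 0
With fR = 8.15×10⁻⁵ × 537×10³ m = 43.8 m/s:
V = [fR − √((fR)² − 4 fR V_g)]/2 = [43.8 − √(43.8² − 4×43.8×9)]/2 = 12.7 m/s
Supergeostrophic (V > V_g = 9 m/s), as expected around a high.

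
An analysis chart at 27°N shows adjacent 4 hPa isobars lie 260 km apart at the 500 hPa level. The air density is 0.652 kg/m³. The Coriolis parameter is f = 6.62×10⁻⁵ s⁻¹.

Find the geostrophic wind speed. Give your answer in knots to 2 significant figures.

Pressure gradient: |∂P/∂n| = 400 Pa / 260000 m = 1.54×10⁻³ Pa/m
Geostrophic balance (pressure-gradient force = Coriolis force):
V_g = (1/(fρ)) |∂P/∂n| = 1.54×10⁻³ / (6.62×10⁻⁵ × 0.652) = 35.6 m/s
Converting: 35.6 m/s × 1.944 = 69 knots

69 knots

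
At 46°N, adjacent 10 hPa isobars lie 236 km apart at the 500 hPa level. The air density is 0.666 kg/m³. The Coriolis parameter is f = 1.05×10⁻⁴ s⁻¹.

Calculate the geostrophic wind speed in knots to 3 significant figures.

118 knots

Pressure gradient: |∂P/∂n| = 1000 Pa / 236000 m = 4.24×10⁻³ Pa/m
Geostrophic balance (pressure-gradient force = Coriolis force):
V_g = (1/(fρ)) |∂P/∂n| = 4.24×10⁻³ / (1.05×10⁻⁴ × 0.666) = 60.6 m/s
Converting: 60.6 m/s × 1.944 = 118 knots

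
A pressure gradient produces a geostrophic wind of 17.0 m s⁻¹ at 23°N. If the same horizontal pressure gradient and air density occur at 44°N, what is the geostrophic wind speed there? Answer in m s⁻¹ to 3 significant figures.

With the same pressure gradient and density, V_g ∝ 1/f ∝ 1/sin φ.
V₂ = V₁ · sin φ₁ / sin φ₂ = 17.0 × sin 23° / sin 44°
V₂ = 17.0 × 0.3907/0.6947 = 9.56 m s⁻¹

9.56 m s⁻¹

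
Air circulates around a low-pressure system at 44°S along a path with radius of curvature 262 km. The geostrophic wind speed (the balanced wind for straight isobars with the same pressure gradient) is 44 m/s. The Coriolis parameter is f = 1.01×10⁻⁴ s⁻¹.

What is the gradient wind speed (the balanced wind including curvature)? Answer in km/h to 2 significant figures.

84 km/h

Around a low, centrifugal force acts outward with Coriolis, so pressure-gradient force balances both:
(1/ρ)|∂P/∂n| = fV + V²/R  →  V² + fR·V − fR·V_g = 0
With fR = 1.01×10⁻⁴ × 262×10³ m = 26.5 m/s:
V = [−fR + √((fR)² + 4 fR V_g)]/2 = [−26.5 + √(26.5² + 4×26.5×44)]/2 = 23.4 m/s
Subgeostrophic (V < V_g = 44 m/s), as expected around a low.
Converting: 23.4 m/s × 3.6 = 84 km/h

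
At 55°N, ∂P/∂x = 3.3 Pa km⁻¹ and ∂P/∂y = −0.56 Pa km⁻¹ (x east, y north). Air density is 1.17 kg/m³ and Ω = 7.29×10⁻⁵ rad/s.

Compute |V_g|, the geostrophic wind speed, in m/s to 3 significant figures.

Coriolis parameter at 55°N:
f = 2Ω sin φ = 2 × 7.29×10⁻⁵ × sin 55° = 1.19×10⁻⁴ s⁻¹
Component geostrophic relations (x east, y north):
u_g = −(1/(fρ)) ∂P/∂y,  v_g = (1/(fρ)) ∂P/∂x
u_g = −(−0.56×10⁻³)/(1.19×10⁻⁴ × 1.17) = 4.01 m/s;  v_g = (3.3×10⁻³)/(1.19×10⁻⁴ × 1.17) = 23.6 m/s
|V_g| = √(u_g² + v_g²) = 24.0 m/s

24.0 m/s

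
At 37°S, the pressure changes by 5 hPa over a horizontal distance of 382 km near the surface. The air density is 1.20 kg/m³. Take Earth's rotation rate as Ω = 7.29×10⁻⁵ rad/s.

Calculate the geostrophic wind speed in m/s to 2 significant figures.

Coriolis parameter at 37°S:
f = 2Ω sin φ = 2 × 7.29×10⁻⁵ × sin 37° = 8.77×10⁻⁵ s⁻¹
Pressure gradient: |∂P/∂n| = 500 Pa / 382000 m = 1.31×10⁻³ Pa/m
Geostrophic balance (pressure-gradient force = Coriolis force):
V_g = (1/(fρ)) |∂P/∂n| = 1.31×10⁻³ / (8.77×10⁻⁵ × 1.20) = 12.4 m/s

12 m/s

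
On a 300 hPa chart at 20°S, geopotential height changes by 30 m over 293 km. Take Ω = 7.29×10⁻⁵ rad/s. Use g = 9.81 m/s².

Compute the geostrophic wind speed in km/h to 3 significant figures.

Coriolis parameter at 20°S:
f = 2Ω sin φ = 2 × 7.29×10⁻⁵ × sin 20° = 4.99×10⁻⁵ s⁻¹
Height gradient: |∂Z/∂n| = 30 m / 293000 m = 1.02×10⁻⁴
On a pressure surface, geostrophic balance gives V_g = (g/f)|∂Z/∂n|:
V_g = 9.81 × 1.02×10⁻⁴ / 4.99×10⁻⁵ = 20.1 m/s
Converting: 20.1 m/s × 3.6 = 72.5 km/h

72.5 km/h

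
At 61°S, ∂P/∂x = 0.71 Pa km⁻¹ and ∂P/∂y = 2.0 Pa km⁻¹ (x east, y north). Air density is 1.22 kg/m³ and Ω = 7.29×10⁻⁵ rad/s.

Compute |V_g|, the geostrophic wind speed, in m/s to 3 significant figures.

13.6 m/s

Coriolis parameter at 61°S:
f = 2Ω sin φ = 2 × 7.29×10⁻⁵ × sin 61° = 1.28×10⁻⁴ s⁻¹
In the Southern Hemisphere f is negative: f = −1.28×10⁻⁴ s⁻¹.
Component geostrophic relations (x east, y north):
u_g = −(1/(fρ)) ∂P/∂y,  v_g = (1/(fρ)) ∂P/∂x
u_g = −(2.0×10⁻³)/(−1.28×10⁻⁴ × 1.22) = 12.9 m/s;  v_g = (0.71×10⁻³)/(−1.28×10⁻⁴ × 1.22) = −4.56 m/s
|V_g| = √(u_g² + v_g²) = 13.6 m/s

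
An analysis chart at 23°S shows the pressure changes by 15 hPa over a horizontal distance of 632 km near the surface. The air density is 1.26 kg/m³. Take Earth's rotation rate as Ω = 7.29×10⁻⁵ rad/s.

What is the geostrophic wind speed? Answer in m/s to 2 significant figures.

Coriolis parameter at 23°S:
f = 2Ω sin φ = 2 × 7.29×10⁻⁵ × sin 23° = 5.70×10⁻⁵ s⁻¹
Pressure gradient: |∂P/∂n| = 1500 Pa / 632000 m = 2.37×10⁻³ Pa/m
Geostrophic balance (pressure-gradient force = Coriolis force):
V_g = (1/(fρ)) |∂P/∂n| = 2.37×10⁻³ / (5.70×10⁻⁵ × 1.26) = 33.1 m/s

33 m/s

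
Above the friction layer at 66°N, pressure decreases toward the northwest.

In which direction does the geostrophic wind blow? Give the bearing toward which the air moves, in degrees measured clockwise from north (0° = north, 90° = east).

045°

The pressure-gradient force points toward the northwest (bearing 315°).
Geostrophic balance: in the Northern Hemisphere the Coriolis force deflects motion to the right, so the geostrophic wind blows 90° to the right of the pressure-gradient force (low pressure on the left).
Rotating 315° by 90° clockwise gives 045° — the wind blows toward the northeast.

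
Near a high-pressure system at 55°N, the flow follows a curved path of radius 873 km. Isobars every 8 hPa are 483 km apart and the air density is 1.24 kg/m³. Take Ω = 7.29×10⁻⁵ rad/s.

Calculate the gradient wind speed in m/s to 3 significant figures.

12.7 m/s

Coriolis parameter at 55°N:
f = 2Ω sin φ = 2 × 7.29×10⁻⁵ × sin 55° = 1.19×10⁻⁴ s⁻¹
Pressure gradient: |∂P/∂n| = 800 Pa / 483000 m = 1.66×10⁻³ Pa/m
Geostrophic speed: V_g = |∂P/∂n|/(fρ) = 1.66×10⁻³/(1.19×10⁻⁴ × 1.24) = 11.2 m/s
Around a high, pressure-gradient force acts outward with centrifugal, so Coriolis balances both:
fV = (1/ρ)|∂P/∂n| + V²/R  →  V² − fR·V + fR·V_g = 0
With fR = 1.19×10⁻⁴ × 873×10³ m = 104 m/s:
V = [fR − √((fR)² − 4 fR V_g)]/2 = [104 − √(104² − 4×104×11.2)]/2 = 12.7 m/s
Supergeostrophic (V > V_g = 11.2 m/s), as expected around a high.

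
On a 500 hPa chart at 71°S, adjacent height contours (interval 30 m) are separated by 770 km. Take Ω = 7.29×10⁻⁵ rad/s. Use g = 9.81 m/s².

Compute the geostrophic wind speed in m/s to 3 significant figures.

Coriolis parameter at 71°S:
f = 2Ω sin φ = 2 × 7.29×10⁻⁵ × sin 71° = 1.38×10⁻⁴ s⁻¹
Height gradient: |∂Z/∂n| = 30 m / 770000 m = 3.90×10⁻⁵
On a pressure surface, geostrophic balance gives V_g = (g/f)|∂Z/∂n|:
V_g = 9.81 × 3.90×10⁻⁵ / 1.38×10⁻⁴ = 2.77 m/s

2.77 m/s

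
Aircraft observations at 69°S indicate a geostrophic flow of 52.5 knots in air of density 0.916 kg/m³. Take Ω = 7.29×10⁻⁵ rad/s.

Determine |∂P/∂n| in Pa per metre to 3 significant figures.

3.37×10⁻³ Pa/m

Coriolis parameter at 69°S:
f = 2Ω sin φ = 2 × 7.29×10⁻⁵ × sin 69° = 1.36×10⁻⁴ s⁻¹
Wind speed in SI: 52.5 knots = 27.0 m/s
Geostrophic balance rearranged: |∂P/∂n| = f ρ V_g
|∂P/∂n| = 1.36×10⁻⁴ × 0.916 × 27.0 = 3.37×10⁻³ Pa/m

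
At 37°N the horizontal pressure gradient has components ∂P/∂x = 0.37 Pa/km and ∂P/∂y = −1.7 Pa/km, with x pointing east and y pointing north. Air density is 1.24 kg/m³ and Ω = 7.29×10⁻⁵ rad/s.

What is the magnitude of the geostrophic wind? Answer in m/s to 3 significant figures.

Coriolis parameter at 37°N:
f = 2Ω sin φ = 2 × 7.29×10⁻⁵ × sin 37° = 8.77×10⁻⁵ s⁻¹
Component geostrophic relations (x east, y north):
u_g = −(1/(fρ)) ∂P/∂y,  v_g = (1/(fρ)) ∂P/∂x
u_g = −(−1.7×10⁻³)/(8.77×10⁻⁵ × 1.24) = 15.6 m/s;  v_g = (0.37×10⁻³)/(8.77×10⁻⁵ × 1.24) = 3.40 m/s
|V_g| = √(u_g² + v_g²) = 16.0 m/s

16.0 m/s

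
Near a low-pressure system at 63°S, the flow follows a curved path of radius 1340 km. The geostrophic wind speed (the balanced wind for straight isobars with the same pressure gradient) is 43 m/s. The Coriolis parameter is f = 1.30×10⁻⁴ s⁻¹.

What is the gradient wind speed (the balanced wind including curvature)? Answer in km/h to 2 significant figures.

Around a low, centrifugal force acts outward with Coriolis, so pressure-gradient force balances both:
(1/ρ)|∂P/∂n| = fV + V²/R  →  V² + fR·V − fR·V_g = 0
With fR = 1.30×10⁻⁴ × 1340×10³ m = 174 m/s:
V = [−fR + √((fR)² + 4 fR V_g)]/2 = [−174 + √(174² + 4×174×43)]/2 = 35.7 m/s
Subgeostrophic (V < V_g = 43 m/s), as expected around a low.
Converting: 35.7 m/s × 3.6 = 130 km/h

130 km/h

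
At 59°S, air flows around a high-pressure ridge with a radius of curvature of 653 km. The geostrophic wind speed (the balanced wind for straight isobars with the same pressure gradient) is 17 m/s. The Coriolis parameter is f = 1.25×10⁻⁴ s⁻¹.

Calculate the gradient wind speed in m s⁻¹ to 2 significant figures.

24 m s⁻¹

Around a high, pressure-gradient force acts outward with centrifugal, so Coriolis balances both:
fV = (1/ρ)|∂P/∂n| + V²/R  →  V² − fR·V + fR·V_g = 0
With fR = 1.25×10⁻⁴ × 653×10³ m = 81.6 m/s:
V = [fR − √((fR)² − 4 fR V_g)]/2 = [81.6 − √(81.6² − 4×81.6×17)]/2 = 24.1 m/s
Supergeostrophic (V > V_g = 17 m/s), as expected around a high.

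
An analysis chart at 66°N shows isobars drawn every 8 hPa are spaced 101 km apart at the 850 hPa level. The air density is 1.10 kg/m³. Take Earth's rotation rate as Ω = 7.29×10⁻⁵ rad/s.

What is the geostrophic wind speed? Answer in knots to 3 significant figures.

Coriolis parameter at 66°N:
f = 2Ω sin φ = 2 × 7.29×10⁻⁵ × sin 66° = 1.33×10⁻⁴ s⁻¹
Pressure gradient: |∂P/∂n| = 800 Pa / 101000 m = 7.92×10⁻³ Pa/m
Geostrophic balance (pressure-gradient force = Coriolis force):
V_g = (1/(fρ)) |∂P/∂n| = 7.92×10⁻³ / (1.33×10⁻⁴ × 1.10) = 54.1 m/s
Converting: 54.1 m/s × 1.944 = 105 knots

105 knots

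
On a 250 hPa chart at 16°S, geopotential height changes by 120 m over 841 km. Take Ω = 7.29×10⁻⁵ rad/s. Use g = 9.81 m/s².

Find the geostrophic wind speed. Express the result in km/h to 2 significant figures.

130 km/h

Coriolis parameter at 16°S:
f = 2Ω sin φ = 2 × 7.29×10⁻⁵ × sin 16° = 4.02×10⁻⁵ s⁻¹
Height gradient: |∂Z/∂n| = 120 m / 841000 m = 1.43×10⁻⁴
On a pressure surface, geostrophic balance gives V_g = (g/f)|∂Z/∂n|:
V_g = 9.81 × 1.43×10⁻⁴ / 4.02×10⁻⁵ = 34.8 m/s
Converting: 34.8 m/s × 3.6 = 130 km/h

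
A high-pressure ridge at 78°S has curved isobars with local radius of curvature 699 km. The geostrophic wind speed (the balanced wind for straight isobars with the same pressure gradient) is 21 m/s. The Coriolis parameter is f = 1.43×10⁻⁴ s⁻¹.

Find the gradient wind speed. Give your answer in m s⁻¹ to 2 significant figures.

30 m s⁻¹

Around a high, pressure-gradient force acts outward with centrifugal, so Coriolis balances both:
fV = (1/ρ)|∂P/∂n| + V²/R  →  V² − fR·V + fR·V_g = 0
With fR = 1.43×10⁻⁴ × 699×10³ m = 100.0 m/s:
V = [fR − √((fR)² − 4 fR V_g)]/2 = [100.0 − √(100.0² − 4×100.0×21)]/2 = 30 m/s
Supergeostrophic (V > V_g = 21 m/s), as expected around a high.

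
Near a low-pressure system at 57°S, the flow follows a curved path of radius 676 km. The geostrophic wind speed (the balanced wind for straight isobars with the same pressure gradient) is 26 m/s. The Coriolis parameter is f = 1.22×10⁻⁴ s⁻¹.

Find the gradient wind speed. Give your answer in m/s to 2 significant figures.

Around a low, centrifugal force acts outward with Coriolis, so pressure-gradient force balances both:
(1/ρ)|∂P/∂n| = fV + V²/R  →  V² + fR·V − fR·V_g = 0
With fR = 1.22×10⁻⁴ × 676×10³ m = 82.5 m/s:
V = [−fR + √((fR)² + 4 fR V_g)]/2 = [−82.5 + √(82.5² + 4×82.5×26)]/2 = 20.8 m/s
Subgeostrophic (V < V_g = 26 m/s), as expected around a low.

21 m/s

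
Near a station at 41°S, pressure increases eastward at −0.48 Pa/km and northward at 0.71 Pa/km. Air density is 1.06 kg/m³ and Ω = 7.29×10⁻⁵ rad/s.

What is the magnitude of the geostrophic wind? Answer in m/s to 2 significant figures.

Coriolis parameter at 41°S:
f = 2Ω sin φ = 2 × 7.29×10⁻⁵ × sin 41° = 9.57×10⁻⁵ s⁻¹
In the Southern Hemisphere f is negative: f = −9.57×10⁻⁵ s⁻¹.
Component geostrophic relations (x east, y north):
u_g = −(1/(fρ)) ∂P/∂y,  v_g = (1/(fρ)) ∂P/∂x
u_g = −(0.71×10⁻³)/(−9.57×10⁻⁵ × 1.06) = 7.00 m/s;  v_g = (−0.48×10⁻³)/(−9.57×10⁻⁵ × 1.06) = 4.73 m/s
|V_g| = √(u_g² + v_g²) = 8.45 m/s

8.5 m/s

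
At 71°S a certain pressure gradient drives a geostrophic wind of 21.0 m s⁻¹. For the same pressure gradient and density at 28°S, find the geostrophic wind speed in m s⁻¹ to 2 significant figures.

42 m s⁻¹

With the same pressure gradient and density, V_g ∝ 1/f ∝ 1/sin φ.
V₂ = V₁ · sin φ₁ / sin φ₂ = 21.0 × sin 71° / sin 28°
V₂ = 21.0 × 0.9455/0.4695 = 42 m s⁻¹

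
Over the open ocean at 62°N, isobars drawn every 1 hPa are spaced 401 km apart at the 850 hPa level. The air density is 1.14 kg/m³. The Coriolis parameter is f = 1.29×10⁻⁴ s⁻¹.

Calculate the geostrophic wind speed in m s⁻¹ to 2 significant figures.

1.7 m s⁻¹

Pressure gradient: |∂P/∂n| = 100 Pa / 401000 m = 2.49×10⁻⁴ Pa/m
Geostrophic balance (pressure-gradient force = Coriolis force):
V_g = (1/(fρ)) |∂P/∂n| = 2.49×10⁻⁴ / (1.29×10⁻⁴ × 1.14) = 1.70 m/s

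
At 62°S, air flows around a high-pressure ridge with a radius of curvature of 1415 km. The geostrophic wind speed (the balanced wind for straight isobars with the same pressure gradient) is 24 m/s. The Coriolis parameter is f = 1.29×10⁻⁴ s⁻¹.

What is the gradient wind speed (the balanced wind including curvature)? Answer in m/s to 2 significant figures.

28 m/s

Around a high, pressure-gradient force acts outward with centrifugal, so Coriolis balances both:
fV = (1/ρ)|∂P/∂n| + V²/R  →  V² − fR·V + fR·V_g = 0
With fR = 1.29×10⁻⁴ × 1415×10³ m = 183 m/s:
V = [fR − √((fR)² − 4 fR V_g)]/2 = [183 − √(183² − 4×183×24)]/2 = 28.4 m/s
Supergeostrophic (V > V_g = 24 m/s), as expected around a high.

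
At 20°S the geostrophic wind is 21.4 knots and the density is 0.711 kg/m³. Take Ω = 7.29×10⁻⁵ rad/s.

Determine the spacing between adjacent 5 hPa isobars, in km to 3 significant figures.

1280 km

Coriolis parameter at 20°S:
f = 2Ω sin φ = 2 × 7.29×10⁻⁵ × sin 20° = 4.99×10⁻⁵ s⁻¹
Wind speed in SI: 21.4 knots = 11.0 m/s
Geostrophic balance rearranged: |∂P/∂n| = f ρ V_g
|∂P/∂n| = 4.99×10⁻⁵ × 0.711 × 11.0 = 3.90×10⁻⁴ Pa/m
Isobar spacing: Δn = ΔP/|∂P/∂n| = 500 Pa / 3.90×10⁻⁴ Pa/m = 1280971 m ≈ 1280 km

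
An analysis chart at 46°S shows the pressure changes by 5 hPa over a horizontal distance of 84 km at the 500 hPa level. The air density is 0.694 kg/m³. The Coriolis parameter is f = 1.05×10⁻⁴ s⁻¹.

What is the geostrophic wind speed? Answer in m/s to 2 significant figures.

Pressure gradient: |∂P/∂n| = 500 Pa / 84000 m = 5.95×10⁻³ Pa/m
Geostrophic balance (pressure-gradient force = Coriolis force):
V_g = (1/(fρ)) |∂P/∂n| = 5.95×10⁻³ / (1.05×10⁻⁴ × 0.694) = 81.7 m/s

82 m/s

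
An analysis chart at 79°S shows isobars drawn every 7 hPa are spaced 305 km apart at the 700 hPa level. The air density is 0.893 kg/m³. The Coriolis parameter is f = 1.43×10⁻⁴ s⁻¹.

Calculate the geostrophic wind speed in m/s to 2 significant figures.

18 m/s

Pressure gradient: |∂P/∂n| = 700 Pa / 305000 m = 2.30×10⁻³ Pa/m
Geostrophic balance (pressure-gradient force = Coriolis force):
V_g = (1/(fρ)) |∂P/∂n| = 2.30×10⁻³ / (1.43×10⁻⁴ × 0.893) = 18.0 m/s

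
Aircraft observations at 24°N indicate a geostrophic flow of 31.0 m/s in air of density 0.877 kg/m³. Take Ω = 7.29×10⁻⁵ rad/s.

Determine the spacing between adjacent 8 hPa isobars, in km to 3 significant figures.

Coriolis parameter at 24°N:
f = 2Ω sin φ = 2 × 7.29×10⁻⁵ × sin 24° = 5.93×10⁻⁵ s⁻¹
Geostrophic balance rearranged: |∂P/∂n| = f ρ V_g
|∂P/∂n| = 5.93×10⁻⁵ × 0.877 × 31.0 = 1.61×10⁻³ Pa/m
Isobar spacing: Δn = ΔP/|∂P/∂n| = 800 Pa / 1.61×10⁻³ Pa/m = 496201 m ≈ 496 km

496 km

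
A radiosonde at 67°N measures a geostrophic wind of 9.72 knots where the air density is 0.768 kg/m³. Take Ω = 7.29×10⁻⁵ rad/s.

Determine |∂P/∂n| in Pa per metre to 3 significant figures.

5.15×10⁻⁴ Pa/m

Coriolis parameter at 67°N:
f = 2Ω sin φ = 2 × 7.29×10⁻⁵ × sin 67° = 1.34×10⁻⁴ s⁻¹
Wind speed in SI: 9.72 knots = 5.00 m/s
Geostrophic balance rearranged: |∂P/∂n| = f ρ V_g
|∂P/∂n| = 1.34×10⁻⁴ × 0.768 × 5.00 = 5.15×10⁻⁴ Pa/m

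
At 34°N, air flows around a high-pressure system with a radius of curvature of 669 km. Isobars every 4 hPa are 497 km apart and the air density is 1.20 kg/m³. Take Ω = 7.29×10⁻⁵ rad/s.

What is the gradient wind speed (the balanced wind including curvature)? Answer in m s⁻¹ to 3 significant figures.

10.1 m s⁻¹

Coriolis parameter at 34°N:
f = 2Ω sin φ = 2 × 7.29×10⁻⁵ × sin 34° = 8.15×10⁻⁵ s⁻¹
Pressure gradient: |∂P/∂n| = 400 Pa / 497000 m = 8.05×10⁻⁴ Pa/m
Geostrophic speed: V_g = |∂P/∂n|/(fρ) = 8.05×10⁻⁴/(8.15×10⁻⁵ × 1.20) = 8.23 m/s
Around a high, pressure-gradient force acts outward with centrifugal, so Coriolis balances both:
fV = (1/ρ)|∂P/∂n| + V²/R  →  V² − fR·V + fR·V_g = 0
With fR = 8.15×10⁻⁵ × 669×10³ m = 54.5 m/s:
V = [fR − √((fR)² − 4 fR V_g)]/2 = [54.5 − √(54.5² − 4×54.5×8.23)]/2 = 10.1 m/s
Supergeostrophic (V > V_g = 8.23 m/s), as expected around a high.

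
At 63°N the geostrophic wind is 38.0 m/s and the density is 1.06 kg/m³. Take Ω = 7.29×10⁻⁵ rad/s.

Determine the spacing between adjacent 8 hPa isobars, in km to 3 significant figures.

Coriolis parameter at 63°N:
f = 2Ω sin φ = 2 × 7.29×10⁻⁵ × sin 63° = 1.30×10⁻⁴ s⁻¹
Geostrophic balance rearranged: |∂P/∂n| = f ρ V_g
|∂P/∂n| = 1.30×10⁻⁴ × 1.06 × 38.0 = 5.23×10⁻³ Pa/m
Isobar spacing: Δn = ΔP/|∂P/∂n| = 800 Pa / 5.23×10⁻³ Pa/m = 152884 m ≈ 153 km

153 km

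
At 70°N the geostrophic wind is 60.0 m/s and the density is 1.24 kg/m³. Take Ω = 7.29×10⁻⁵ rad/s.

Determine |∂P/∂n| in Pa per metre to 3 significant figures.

1.02×10⁻² Pa/m

Coriolis parameter at 70°N:
f = 2Ω sin φ = 2 × 7.29×10⁻⁵ × sin 70° = 1.37×10⁻⁴ s⁻¹
Geostrophic balance rearranged: |∂P/∂n| = f ρ V_g
|∂P/∂n| = 1.37×10⁻⁴ × 1.24 × 60.0 = 1.02×10⁻² Pa/m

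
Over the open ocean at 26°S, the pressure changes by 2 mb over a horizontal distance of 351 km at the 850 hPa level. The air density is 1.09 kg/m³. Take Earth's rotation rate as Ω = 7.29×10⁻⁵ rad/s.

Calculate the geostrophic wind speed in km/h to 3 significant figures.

29.4 km/h

Coriolis parameter at 26°S:
f = 2Ω sin φ = 2 × 7.29×10⁻⁵ × sin 26° = 6.39×10⁻⁵ s⁻¹
Pressure gradient: |∂P/∂n| = 200 Pa / 351000 m = 5.70×10⁻⁴ Pa/m
Geostrophic balance (pressure-gradient force = Coriolis force):
V_g = (1/(fρ)) |∂P/∂n| = 5.70×10⁻⁴ / (6.39×10⁻⁵ × 1.09) = 8.18 m/s
Converting: 8.18 m/s × 3.6 = 29.4 km/h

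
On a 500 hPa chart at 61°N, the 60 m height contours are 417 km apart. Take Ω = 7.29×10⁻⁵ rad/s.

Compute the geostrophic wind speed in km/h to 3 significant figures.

39.8 km/h

Coriolis parameter at 61°N:
f = 2Ω sin φ = 2 × 7.29×10⁻⁵ × sin 61° = 1.28×10⁻⁴ s⁻¹
Height gradient: |∂Z/∂n| = 60 m / 417000 m = 1.44×10⁻⁴
On a pressure surface, geostrophic balance gives V_g = (g/f)|∂Z/∂n|:
V_g = 9.81 × 1.44×10⁻⁴ / 1.28×10⁻⁴ = 11.1 m/s
Converting: 11.1 m/s × 3.6 = 39.8 km/h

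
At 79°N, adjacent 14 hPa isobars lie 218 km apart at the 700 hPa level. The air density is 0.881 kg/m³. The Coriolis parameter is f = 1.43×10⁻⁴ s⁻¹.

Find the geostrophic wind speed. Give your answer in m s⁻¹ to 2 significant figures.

Pressure gradient: |∂P/∂n| = 1400 Pa / 218000 m = 6.42×10⁻³ Pa/m
Geostrophic balance (pressure-gradient force = Coriolis force):
V_g = (1/(fρ)) |∂P/∂n| = 6.42×10⁻³ / (1.43×10⁻⁴ × 0.881) = 51.0 m/s

51 m s⁻¹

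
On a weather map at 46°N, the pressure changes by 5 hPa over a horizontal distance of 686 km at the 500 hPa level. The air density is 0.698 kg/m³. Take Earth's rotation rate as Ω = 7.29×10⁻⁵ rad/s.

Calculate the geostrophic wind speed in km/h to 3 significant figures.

35.8 km/h

Coriolis parameter at 46°N:
f = 2Ω sin φ = 2 × 7.29×10⁻⁵ × sin 46° = 1.05×10⁻⁴ s⁻¹
Pressure gradient: |∂P/∂n| = 500 Pa / 686000 m = 7.29×10⁻⁴ Pa/m
Geostrophic balance (pressure-gradient force = Coriolis force):
V_g = (1/(fρ)) |∂P/∂n| = 7.29×10⁻⁴ / (1.05×10⁻⁴ × 0.698) = 9.96 m/s
Converting: 9.96 m/s × 3.6 = 35.8 km/h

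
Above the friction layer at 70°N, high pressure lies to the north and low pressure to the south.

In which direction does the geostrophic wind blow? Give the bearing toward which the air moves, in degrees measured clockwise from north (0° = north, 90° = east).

The pressure-gradient force points toward the south (bearing 180°).
Geostrophic balance: in the Northern Hemisphere the Coriolis force deflects motion to the right, so the geostrophic wind blows 90° to the right of the pressure-gradient force (low pressure on the left).
Rotating 180° by 90° clockwise gives 270° — the wind blows toward the west.

270°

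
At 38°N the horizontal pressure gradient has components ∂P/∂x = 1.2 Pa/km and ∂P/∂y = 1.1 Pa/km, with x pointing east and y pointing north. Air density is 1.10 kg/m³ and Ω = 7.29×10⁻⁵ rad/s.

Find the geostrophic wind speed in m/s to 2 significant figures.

16 m/s

Coriolis parameter at 38°N:
f = 2Ω sin φ = 2 × 7.29×10⁻⁵ × sin 38° = 8.98×10⁻⁵ s⁻¹
Component geostrophic relations (x east, y north):
u_g = −(1/(fρ)) ∂P/∂y,  v_g = (1/(fρ)) ∂P/∂x
u_g = −(1.1×10⁻³)/(8.98×10⁻⁵ × 1.10) = −11.1 m/s;  v_g = (1.2×10⁻³)/(8.98×10⁻⁵ × 1.10) = 12.2 m/s
|V_g| = √(u_g² + v_g²) = 16.5 m/s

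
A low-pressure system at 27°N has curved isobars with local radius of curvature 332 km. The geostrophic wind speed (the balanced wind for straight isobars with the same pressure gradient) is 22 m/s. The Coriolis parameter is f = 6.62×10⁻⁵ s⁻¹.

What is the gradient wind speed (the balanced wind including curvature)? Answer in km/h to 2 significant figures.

49 km/h

Around a low, centrifugal force acts outward with Coriolis, so pressure-gradient force balances both:
(1/ρ)|∂P/∂n| = fV + V²/R  →  V² + fR·V − fR·V_g = 0
With fR = 6.62×10⁻⁵ × 332×10³ m = 22.0 m/s:
V = [−fR + √((fR)² + 4 fR V_g)]/2 = [−22.0 + √(22.0² + 4×22.0×22)]/2 = 13.6 m/s
Subgeostrophic (V < V_g = 22 m/s), as expected around a low.
Converting: 13.6 m/s × 3.6 = 49 km/h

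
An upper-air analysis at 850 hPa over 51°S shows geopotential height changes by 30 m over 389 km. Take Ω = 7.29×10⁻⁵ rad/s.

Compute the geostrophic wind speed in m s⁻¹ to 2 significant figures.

6.7 m s⁻¹

Coriolis parameter at 51°S:
f = 2Ω sin φ = 2 × 7.29×10⁻⁵ × sin 51° = 1.13×10⁻⁴ s⁻¹
Height gradient: |∂Z/∂n| = 30 m / 389000 m = 7.71×10⁻⁵
On a pressure surface, geostrophic balance gives V_g = (g/f)|∂Z/∂n|:
V_g = 9.81 × 7.71×10⁻⁵ / 1.13×10⁻⁴ = 6.68 m/s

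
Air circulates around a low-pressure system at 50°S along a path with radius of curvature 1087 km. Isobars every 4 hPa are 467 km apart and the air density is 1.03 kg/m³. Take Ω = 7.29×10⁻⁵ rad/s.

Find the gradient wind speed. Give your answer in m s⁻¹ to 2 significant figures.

7.0 m s⁻¹

Coriolis parameter at 50°S:
f = 2Ω sin φ = 2 × 7.29×10⁻⁵ × sin 50° = 1.12×10⁻⁴ s⁻¹
Pressure gradient: |∂P/∂n| = 400 Pa / 467000 m = 8.57×10⁻⁴ Pa/m
Geostrophic speed: V_g = |∂P/∂n|/(fρ) = 8.57×10⁻⁴/(1.12×10⁻⁴ × 1.03) = 7.45 m/s
Around a low, centrifugal force acts outward with Coriolis, so pressure-gradient force balances both:
(1/ρ)|∂P/∂n| = fV + V²/R  →  V² + fR·V − fR·V_g = 0
With fR = 1.12×10⁻⁴ × 1087×10³ m = 121 m/s:
V = [−fR + √((fR)² + 4 fR V_g)]/2 = [−121 + √(121² + 4×121×7.45)]/2 = 7.04 m/s
Subgeostrophic (V < V_g = 7.45 m/s), as expected around a low.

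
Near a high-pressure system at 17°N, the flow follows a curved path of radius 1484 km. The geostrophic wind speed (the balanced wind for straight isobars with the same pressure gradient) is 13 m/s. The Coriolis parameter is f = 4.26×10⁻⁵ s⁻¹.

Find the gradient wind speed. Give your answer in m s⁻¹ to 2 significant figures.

Around a high, pressure-gradient force acts outward with centrifugal, so Coriolis balances both:
fV = (1/ρ)|∂P/∂n| + V²/R  →  V² − fR·V + fR·V_g = 0
With fR = 4.26×10⁻⁵ × 1484×10³ m = 63.2 m/s:
V = [fR − √((fR)² − 4 fR V_g)]/2 = [63.2 − √(63.2² − 4×63.2×13)]/2 = 18.3 m/s
Supergeostrophic (V > V_g = 13 m/s), as expected around a high.

18 m s⁻¹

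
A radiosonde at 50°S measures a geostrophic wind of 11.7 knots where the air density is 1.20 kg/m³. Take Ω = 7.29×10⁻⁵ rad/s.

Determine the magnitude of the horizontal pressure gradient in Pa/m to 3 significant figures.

8.07×10⁻⁴ Pa/m

Coriolis parameter at 50°S:
f = 2Ω sin φ = 2 × 7.29×10⁻⁵ × sin 50° = 1.12×10⁻⁴ s⁻¹
Wind speed in SI: 11.7 knots = 6.02 m/s
Geostrophic balance rearranged: |∂P/∂n| = f ρ V_g
|∂P/∂n| = 1.12×10⁻⁴ × 1.20 × 6.02 = 8.07×10⁻⁴ Pa/m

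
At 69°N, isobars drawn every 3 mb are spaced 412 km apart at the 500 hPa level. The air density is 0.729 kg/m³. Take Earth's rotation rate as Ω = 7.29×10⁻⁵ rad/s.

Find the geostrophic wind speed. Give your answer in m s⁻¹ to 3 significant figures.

Coriolis parameter at 69°N:
f = 2Ω sin φ = 2 × 7.29×10⁻⁵ × sin 69° = 1.36×10⁻⁴ s⁻¹
Pressure gradient: |∂P/∂n| = 300 Pa / 412000 m = 7.28×10⁻⁴ Pa/m
Geostrophic balance (pressure-gradient force = Coriolis force):
V_g = (1/(fρ)) |∂P/∂n| = 7.28×10⁻⁴ / (1.36×10⁻⁴ × 0.729) = 7.34 m/s

7.34 m s⁻¹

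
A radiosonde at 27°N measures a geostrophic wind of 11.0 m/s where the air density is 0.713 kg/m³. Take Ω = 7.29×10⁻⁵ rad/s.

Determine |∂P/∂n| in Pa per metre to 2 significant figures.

5.2×10⁻⁴ Pa/m

Coriolis parameter at 27°N:
f = 2Ω sin φ = 2 × 7.29×10⁻⁵ × sin 27° = 6.62×10⁻⁵ s⁻¹
Geostrophic balance rearranged: |∂P/∂n| = f ρ V_g
|∂P/∂n| = 6.62×10⁻⁵ × 0.713 × 11.0 = 5.19×10⁻⁴ Pa/m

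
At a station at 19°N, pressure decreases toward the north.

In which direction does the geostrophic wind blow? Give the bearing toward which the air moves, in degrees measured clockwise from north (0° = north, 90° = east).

090°

The pressure-gradient force points toward the north (bearing 000°).
Geostrophic balance: in the Northern Hemisphere the Coriolis force deflects motion to the right, so the geostrophic wind blows 90° to the right of the pressure-gradient force (low pressure on the left).
Rotating 000° by 90° clockwise gives 090° — the wind blows toward the east.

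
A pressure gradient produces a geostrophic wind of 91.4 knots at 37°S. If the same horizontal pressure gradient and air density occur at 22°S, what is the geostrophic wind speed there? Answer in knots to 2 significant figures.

With the same pressure gradient and density, V_g ∝ 1/f ∝ 1/sin φ.
V₂ = V₁ · sin φ₁ / sin φ₂ = 91.4 × sin 37° / sin 22°
V₂ = 91.4 × 0.6018/0.3746 = 150 knots

150 knots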